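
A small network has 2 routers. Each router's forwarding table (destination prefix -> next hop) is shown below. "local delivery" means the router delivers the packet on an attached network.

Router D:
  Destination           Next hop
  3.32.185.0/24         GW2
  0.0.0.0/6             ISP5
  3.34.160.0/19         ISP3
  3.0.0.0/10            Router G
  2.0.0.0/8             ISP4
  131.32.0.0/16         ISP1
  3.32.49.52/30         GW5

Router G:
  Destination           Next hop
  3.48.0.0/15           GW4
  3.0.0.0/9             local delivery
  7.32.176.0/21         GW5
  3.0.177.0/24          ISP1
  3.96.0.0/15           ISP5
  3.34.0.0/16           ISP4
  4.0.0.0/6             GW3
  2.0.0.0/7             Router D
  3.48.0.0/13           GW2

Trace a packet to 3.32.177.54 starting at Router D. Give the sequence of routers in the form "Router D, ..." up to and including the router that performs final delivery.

At Router D: longest match for 3.32.177.54 is 3.0.0.0/10 -> Router G
At Router G: longest match for 3.32.177.54 is 3.0.0.0/9 -> local delivery

Router D, Router G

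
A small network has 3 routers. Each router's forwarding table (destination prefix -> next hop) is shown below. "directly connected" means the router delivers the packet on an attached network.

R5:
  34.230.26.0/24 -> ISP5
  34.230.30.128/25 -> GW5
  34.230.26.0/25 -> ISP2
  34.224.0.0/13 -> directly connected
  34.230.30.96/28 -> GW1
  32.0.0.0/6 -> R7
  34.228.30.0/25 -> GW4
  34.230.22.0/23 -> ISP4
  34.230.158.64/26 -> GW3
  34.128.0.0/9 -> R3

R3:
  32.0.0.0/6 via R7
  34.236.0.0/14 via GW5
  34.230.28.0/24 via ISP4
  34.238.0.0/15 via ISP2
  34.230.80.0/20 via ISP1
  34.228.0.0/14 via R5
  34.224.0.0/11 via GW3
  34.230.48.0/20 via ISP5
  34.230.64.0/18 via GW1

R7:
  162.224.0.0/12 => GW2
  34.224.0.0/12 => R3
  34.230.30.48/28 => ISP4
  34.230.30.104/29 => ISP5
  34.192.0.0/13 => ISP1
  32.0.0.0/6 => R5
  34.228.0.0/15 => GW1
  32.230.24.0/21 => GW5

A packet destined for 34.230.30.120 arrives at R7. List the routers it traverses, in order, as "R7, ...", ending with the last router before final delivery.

At R7: longest match for 34.230.30.120 is 34.224.0.0/12 -> R3
At R3: longest match for 34.230.30.120 is 34.228.0.0/14 -> R5
At R5: longest match for 34.230.30.120 is 34.224.0.0/13 -> directly connected

R7, R3, R5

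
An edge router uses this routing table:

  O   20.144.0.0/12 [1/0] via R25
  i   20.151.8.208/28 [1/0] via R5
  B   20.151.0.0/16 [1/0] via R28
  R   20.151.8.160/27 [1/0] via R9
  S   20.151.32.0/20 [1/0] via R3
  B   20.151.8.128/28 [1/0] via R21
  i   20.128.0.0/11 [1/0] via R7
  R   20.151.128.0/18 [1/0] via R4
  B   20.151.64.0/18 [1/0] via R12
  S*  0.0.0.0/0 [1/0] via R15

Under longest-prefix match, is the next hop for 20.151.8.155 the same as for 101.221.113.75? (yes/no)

20.151.8.155: longest match 20.151.0.0/16 -> R28
101.221.113.75: longest match 0.0.0.0/0 -> R15

no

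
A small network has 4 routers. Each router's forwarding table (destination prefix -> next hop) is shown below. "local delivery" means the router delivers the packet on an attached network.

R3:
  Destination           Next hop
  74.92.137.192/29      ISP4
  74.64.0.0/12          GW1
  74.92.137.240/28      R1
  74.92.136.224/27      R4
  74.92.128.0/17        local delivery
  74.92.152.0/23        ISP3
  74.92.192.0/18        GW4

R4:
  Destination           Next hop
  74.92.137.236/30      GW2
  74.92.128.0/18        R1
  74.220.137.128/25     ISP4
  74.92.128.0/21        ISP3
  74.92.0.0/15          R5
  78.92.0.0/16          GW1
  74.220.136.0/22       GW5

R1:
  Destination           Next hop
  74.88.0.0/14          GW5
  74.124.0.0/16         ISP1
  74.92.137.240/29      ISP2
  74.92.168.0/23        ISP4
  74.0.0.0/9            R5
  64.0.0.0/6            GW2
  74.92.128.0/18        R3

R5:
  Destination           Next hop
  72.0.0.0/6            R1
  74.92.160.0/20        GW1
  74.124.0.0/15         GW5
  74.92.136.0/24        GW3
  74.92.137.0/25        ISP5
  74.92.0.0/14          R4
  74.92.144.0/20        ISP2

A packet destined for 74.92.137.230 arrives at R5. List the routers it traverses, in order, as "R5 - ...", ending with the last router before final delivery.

At R5: longest match for 74.92.137.230 is 74.92.0.0/14 -> R4
At R4: longest match for 74.92.137.230 is 74.92.128.0/18 -> R1
At R1: longest match for 74.92.137.230 is 74.92.128.0/18 -> R3
At R3: longest match for 74.92.137.230 is 74.92.128.0/17 -> local delivery

R5 - R4 - R1 - R3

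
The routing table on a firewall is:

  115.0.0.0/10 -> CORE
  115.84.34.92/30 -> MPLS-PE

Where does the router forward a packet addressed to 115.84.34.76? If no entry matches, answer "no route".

No entry's prefix contains 115.84.34.76; there is no default route.

no route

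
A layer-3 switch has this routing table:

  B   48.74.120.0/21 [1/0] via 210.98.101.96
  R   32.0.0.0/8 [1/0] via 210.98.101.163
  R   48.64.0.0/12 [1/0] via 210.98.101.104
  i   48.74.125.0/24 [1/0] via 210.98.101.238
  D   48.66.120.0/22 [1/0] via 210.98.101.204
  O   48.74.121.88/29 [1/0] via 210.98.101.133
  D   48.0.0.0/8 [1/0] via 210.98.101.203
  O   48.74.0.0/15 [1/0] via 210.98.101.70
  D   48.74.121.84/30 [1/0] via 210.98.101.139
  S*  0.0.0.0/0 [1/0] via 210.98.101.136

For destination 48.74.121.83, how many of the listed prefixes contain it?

5

Prefixes containing 48.74.121.83:
  0.0.0.0/0 (default, matches everything)
  48.0.0.0/8 (48.0.0.0 - 48.255.255.255)
  48.64.0.0/12 (48.64.0.0 - 48.79.255.255)
  48.74.0.0/15 (48.74.0.0 - 48.75.255.255)
  48.74.120.0/21 (48.74.120.0 - 48.74.127.255)
Total matching entries: 5.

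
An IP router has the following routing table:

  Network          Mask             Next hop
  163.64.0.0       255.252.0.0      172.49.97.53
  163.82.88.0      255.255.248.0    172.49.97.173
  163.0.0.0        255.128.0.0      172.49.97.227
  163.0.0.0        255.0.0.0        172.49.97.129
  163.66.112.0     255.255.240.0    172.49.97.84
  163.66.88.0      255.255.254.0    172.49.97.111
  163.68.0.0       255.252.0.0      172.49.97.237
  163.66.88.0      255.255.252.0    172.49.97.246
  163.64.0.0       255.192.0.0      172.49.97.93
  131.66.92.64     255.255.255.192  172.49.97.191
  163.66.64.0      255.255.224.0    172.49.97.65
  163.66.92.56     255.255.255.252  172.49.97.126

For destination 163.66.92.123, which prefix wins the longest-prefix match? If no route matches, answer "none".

163.66.64.0/19

Entries matching 163.66.92.123:
  163.0.0.0/8 (163.0.0.0 - 163.255.255.255)
  163.0.0.0/9 (163.0.0.0 - 163.127.255.255)
  163.64.0.0/10 (163.64.0.0 - 163.127.255.255)
  163.64.0.0/14 (163.64.0.0 - 163.67.255.255)
  163.66.64.0/19 (163.66.64.0 - 163.66.95.255)
Most specific is 163.66.64.0/19.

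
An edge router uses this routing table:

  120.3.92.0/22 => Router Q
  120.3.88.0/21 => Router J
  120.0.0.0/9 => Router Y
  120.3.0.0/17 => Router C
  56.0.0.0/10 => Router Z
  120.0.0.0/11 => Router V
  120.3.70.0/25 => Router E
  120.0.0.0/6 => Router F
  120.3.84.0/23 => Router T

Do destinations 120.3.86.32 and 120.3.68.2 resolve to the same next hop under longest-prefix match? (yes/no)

yes

120.3.86.32: longest match 120.3.0.0/17 -> Router C
120.3.68.2: longest match 120.3.0.0/17 -> Router C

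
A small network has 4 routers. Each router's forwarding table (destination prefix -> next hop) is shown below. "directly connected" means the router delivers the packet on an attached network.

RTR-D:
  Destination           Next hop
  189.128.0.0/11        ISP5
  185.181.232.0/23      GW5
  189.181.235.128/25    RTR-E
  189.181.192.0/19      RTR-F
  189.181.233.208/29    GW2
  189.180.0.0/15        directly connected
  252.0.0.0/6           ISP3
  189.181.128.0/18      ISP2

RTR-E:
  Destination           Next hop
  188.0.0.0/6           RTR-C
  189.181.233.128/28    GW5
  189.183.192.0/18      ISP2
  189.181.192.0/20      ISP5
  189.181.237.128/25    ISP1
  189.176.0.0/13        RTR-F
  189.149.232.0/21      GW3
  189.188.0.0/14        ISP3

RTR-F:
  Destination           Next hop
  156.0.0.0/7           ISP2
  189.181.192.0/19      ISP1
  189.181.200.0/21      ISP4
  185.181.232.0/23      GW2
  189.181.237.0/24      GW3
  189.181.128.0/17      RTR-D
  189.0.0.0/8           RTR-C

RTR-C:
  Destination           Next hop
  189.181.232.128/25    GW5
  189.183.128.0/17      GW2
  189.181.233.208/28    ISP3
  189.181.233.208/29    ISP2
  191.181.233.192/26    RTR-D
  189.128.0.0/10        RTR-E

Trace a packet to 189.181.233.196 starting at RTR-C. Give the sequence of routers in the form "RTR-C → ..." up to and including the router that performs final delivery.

RTR-C → RTR-E → RTR-F → RTR-D

At RTR-C: longest match for 189.181.233.196 is 189.128.0.0/10 -> RTR-E
At RTR-E: longest match for 189.181.233.196 is 189.176.0.0/13 -> RTR-F
At RTR-F: longest match for 189.181.233.196 is 189.181.128.0/17 -> RTR-D
At RTR-D: longest match for 189.181.233.196 is 189.180.0.0/15 -> directly connected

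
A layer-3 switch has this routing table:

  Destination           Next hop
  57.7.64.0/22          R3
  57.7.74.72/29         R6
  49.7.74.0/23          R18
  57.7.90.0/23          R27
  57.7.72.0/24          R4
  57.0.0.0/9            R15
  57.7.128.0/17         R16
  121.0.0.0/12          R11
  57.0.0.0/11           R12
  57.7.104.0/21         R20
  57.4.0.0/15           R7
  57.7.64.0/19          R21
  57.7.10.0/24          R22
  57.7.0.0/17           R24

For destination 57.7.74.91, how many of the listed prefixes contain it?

4

Prefixes containing 57.7.74.91:
  57.0.0.0/9 (57.0.0.0 - 57.127.255.255)
  57.0.0.0/11 (57.0.0.0 - 57.31.255.255)
  57.7.0.0/17 (57.7.0.0 - 57.7.127.255)
  57.7.64.0/19 (57.7.64.0 - 57.7.95.255)
Total matching entries: 4.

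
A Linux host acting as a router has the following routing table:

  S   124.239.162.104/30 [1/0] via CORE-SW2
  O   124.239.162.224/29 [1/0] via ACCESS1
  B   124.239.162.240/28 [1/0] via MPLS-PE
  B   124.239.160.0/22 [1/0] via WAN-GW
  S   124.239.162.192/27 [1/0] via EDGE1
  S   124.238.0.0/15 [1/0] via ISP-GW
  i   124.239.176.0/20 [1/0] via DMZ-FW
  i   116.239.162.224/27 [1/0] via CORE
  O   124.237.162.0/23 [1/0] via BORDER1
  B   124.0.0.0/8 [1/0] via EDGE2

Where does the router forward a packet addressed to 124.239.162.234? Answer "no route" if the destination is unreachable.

WAN-GW

Routes whose prefix contains 124.239.162.234:
  124.0.0.0/8 (124.0.0.0 - 124.255.255.255) -> EDGE2
  124.238.0.0/15 (124.238.0.0 - 124.239.255.255) -> ISP-GW
  124.239.160.0/22 (124.239.160.0 - 124.239.163.255) -> WAN-GW
More-specific entries that do NOT match:
  124.239.162.104/30 (124.239.162.104 - 124.239.162.107) does not contain 124.239.162.234
  124.239.162.224/29 (124.239.162.224 - 124.239.162.231) does not contain 124.239.162.234
  124.239.162.240/28 (124.239.162.240 - 124.239.162.255) does not contain 124.239.162.234
  124.239.162.192/27 (124.239.162.192 - 124.239.162.223) does not contain 124.239.162.234
  116.239.162.224/27 (116.239.162.224 - 116.239.162.255) does not contain 124.239.162.234
  124.237.162.0/23 (124.237.162.0 - 124.237.163.255) does not contain 124.239.162.234
Longest matching prefix is /22 -> next hop WAN-GW.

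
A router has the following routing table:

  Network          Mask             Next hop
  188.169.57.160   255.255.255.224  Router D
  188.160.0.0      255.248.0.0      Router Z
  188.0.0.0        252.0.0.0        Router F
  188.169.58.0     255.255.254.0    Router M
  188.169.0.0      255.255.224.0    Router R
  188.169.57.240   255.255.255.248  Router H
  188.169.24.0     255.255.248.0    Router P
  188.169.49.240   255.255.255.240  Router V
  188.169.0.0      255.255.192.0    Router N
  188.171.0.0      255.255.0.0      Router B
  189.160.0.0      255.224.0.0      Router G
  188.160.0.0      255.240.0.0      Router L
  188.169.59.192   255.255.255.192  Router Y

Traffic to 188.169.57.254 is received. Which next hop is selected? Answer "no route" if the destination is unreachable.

Routes whose prefix contains 188.169.57.254:
  188.0.0.0/6 (188.0.0.0 - 191.255.255.255) -> Router F
  188.160.0.0/12 (188.160.0.0 - 188.175.255.255) -> Router L
  188.169.0.0/18 (188.169.0.0 - 188.169.63.255) -> Router N
More-specific entries that do NOT match:
  188.169.57.240/29 (188.169.57.240 - 188.169.57.247) does not contain 188.169.57.254
  188.169.49.240/28 (188.169.49.240 - 188.169.49.255) does not contain 188.169.57.254
  188.169.57.160/27 (188.169.57.160 - 188.169.57.191) does not contain 188.169.57.254
  188.169.59.192/26 (188.169.59.192 - 188.169.59.255) does not contain 188.169.57.254
  188.169.58.0/23 (188.169.58.0 - 188.169.59.255) does not contain 188.169.57.254
  188.169.24.0/21 (188.169.24.0 - 188.169.31.255) does not contain 188.169.57.254
  188.169.0.0/19 (188.169.0.0 - 188.169.31.255) does not contain 188.169.57.254
Longest matching prefix is /18 -> next hop Router N.

Router N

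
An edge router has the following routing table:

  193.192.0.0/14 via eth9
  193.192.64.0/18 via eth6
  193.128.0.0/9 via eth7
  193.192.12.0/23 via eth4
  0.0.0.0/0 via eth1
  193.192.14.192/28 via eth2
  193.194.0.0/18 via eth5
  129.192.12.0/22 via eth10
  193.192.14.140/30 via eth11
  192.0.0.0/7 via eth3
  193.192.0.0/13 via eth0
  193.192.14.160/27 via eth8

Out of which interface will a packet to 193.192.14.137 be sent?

eth9

Routes whose prefix contains 193.192.14.137:
  0.0.0.0/0 (default, matches everything) -> eth1
  192.0.0.0/7 (192.0.0.0 - 193.255.255.255) -> eth3
  193.128.0.0/9 (193.128.0.0 - 193.255.255.255) -> eth7
  193.192.0.0/13 (193.192.0.0 - 193.199.255.255) -> eth0
  193.192.0.0/14 (193.192.0.0 - 193.195.255.255) -> eth9
More-specific entries that do NOT match:
  193.192.14.140/30 (193.192.14.140 - 193.192.14.143) does not contain 193.192.14.137
  193.192.14.192/28 (193.192.14.192 - 193.192.14.207) does not contain 193.192.14.137
  193.192.14.160/27 (193.192.14.160 - 193.192.14.191) does not contain 193.192.14.137
  193.192.12.0/23 (193.192.12.0 - 193.192.13.255) does not contain 193.192.14.137
  129.192.12.0/22 (129.192.12.0 - 129.192.15.255) does not contain 193.192.14.137
  193.192.64.0/18 (193.192.64.0 - 193.192.127.255) does not contain 193.192.14.137
  193.194.0.0/18 (193.194.0.0 - 193.194.63.255) does not contain 193.192.14.137
Longest matching prefix is /14 -> interface eth9.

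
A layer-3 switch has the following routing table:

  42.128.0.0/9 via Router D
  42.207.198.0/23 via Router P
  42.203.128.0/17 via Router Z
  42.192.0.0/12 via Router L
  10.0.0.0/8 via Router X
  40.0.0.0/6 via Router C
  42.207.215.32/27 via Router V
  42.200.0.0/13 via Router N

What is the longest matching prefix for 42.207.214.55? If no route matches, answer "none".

42.200.0.0/13

Entries matching 42.207.214.55:
  40.0.0.0/6 (40.0.0.0 - 43.255.255.255)
  42.128.0.0/9 (42.128.0.0 - 42.255.255.255)
  42.192.0.0/12 (42.192.0.0 - 42.207.255.255)
  42.200.0.0/13 (42.200.0.0 - 42.207.255.255)
Most specific is 42.200.0.0/13.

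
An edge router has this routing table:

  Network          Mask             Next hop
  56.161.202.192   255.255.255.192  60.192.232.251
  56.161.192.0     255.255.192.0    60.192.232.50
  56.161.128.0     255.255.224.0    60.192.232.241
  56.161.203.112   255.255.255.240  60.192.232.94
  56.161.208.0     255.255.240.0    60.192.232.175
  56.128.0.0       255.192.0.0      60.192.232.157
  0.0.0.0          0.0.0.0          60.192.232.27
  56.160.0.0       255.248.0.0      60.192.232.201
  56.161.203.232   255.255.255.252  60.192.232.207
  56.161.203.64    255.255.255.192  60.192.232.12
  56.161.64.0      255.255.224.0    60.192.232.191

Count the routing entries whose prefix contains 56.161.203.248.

4

Prefixes containing 56.161.203.248:
  0.0.0.0/0 (default, matches everything)
  56.128.0.0/10 (56.128.0.0 - 56.191.255.255)
  56.160.0.0/13 (56.160.0.0 - 56.167.255.255)
  56.161.192.0/18 (56.161.192.0 - 56.161.255.255)
Total matching entries: 4.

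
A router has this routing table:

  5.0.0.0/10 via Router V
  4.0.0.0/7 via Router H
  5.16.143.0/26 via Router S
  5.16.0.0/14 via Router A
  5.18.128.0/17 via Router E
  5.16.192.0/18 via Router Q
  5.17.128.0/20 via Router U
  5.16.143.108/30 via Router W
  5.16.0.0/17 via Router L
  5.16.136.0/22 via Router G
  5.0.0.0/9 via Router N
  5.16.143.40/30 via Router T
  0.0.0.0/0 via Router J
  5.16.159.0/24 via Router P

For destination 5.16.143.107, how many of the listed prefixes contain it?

Prefixes containing 5.16.143.107:
  0.0.0.0/0 (default, matches everything)
  4.0.0.0/7 (4.0.0.0 - 5.255.255.255)
  5.0.0.0/9 (5.0.0.0 - 5.127.255.255)
  5.0.0.0/10 (5.0.0.0 - 5.63.255.255)
  5.16.0.0/14 (5.16.0.0 - 5.19.255.255)
Total matching entries: 5.

5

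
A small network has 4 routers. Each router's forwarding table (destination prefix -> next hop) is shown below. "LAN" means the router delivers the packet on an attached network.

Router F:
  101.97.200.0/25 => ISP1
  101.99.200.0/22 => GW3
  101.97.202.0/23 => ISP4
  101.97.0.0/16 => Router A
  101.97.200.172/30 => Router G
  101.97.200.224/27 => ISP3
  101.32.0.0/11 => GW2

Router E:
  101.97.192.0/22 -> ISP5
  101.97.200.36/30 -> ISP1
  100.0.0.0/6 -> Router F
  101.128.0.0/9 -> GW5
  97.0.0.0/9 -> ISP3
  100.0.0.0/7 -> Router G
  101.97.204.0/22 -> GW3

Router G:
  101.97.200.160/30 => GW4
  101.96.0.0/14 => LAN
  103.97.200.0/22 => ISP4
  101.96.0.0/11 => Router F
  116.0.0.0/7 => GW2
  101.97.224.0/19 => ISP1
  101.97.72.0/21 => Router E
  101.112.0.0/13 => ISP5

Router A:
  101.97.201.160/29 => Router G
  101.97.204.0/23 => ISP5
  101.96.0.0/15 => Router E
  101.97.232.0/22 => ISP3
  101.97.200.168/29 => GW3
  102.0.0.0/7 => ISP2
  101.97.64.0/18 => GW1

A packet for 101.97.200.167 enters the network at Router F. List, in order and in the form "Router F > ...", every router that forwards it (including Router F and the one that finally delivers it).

Router F > Router A > Router E > Router G

At Router F: longest match for 101.97.200.167 is 101.97.0.0/16 -> Router A
At Router A: longest match for 101.97.200.167 is 101.96.0.0/15 -> Router E
At Router E: longest match for 101.97.200.167 is 100.0.0.0/7 -> Router G
At Router G: longest match for 101.97.200.167 is 101.96.0.0/14 -> LAN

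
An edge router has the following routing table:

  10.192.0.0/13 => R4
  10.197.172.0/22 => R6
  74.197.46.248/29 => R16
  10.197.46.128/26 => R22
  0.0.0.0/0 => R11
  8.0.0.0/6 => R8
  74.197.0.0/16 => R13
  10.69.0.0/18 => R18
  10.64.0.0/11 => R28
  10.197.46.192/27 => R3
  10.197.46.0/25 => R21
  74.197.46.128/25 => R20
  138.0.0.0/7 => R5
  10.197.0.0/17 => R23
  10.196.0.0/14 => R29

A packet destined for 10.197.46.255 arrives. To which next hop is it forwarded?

R23

Routes whose prefix contains 10.197.46.255:
  0.0.0.0/0 (default, matches everything) -> R11
  8.0.0.0/6 (8.0.0.0 - 11.255.255.255) -> R8
  10.192.0.0/13 (10.192.0.0 - 10.199.255.255) -> R4
  10.196.0.0/14 (10.196.0.0 - 10.199.255.255) -> R29
  10.197.0.0/17 (10.197.0.0 - 10.197.127.255) -> R23
More-specific entries that do NOT match:
  74.197.46.248/29 (74.197.46.248 - 74.197.46.255) does not contain 10.197.46.255
  10.197.46.192/27 (10.197.46.192 - 10.197.46.223) does not contain 10.197.46.255
  10.197.46.128/26 (10.197.46.128 - 10.197.46.191) does not contain 10.197.46.255
  10.197.46.0/25 (10.197.46.0 - 10.197.46.127) does not contain 10.197.46.255
  74.197.46.128/25 (74.197.46.128 - 74.197.46.255) does not contain 10.197.46.255
  10.197.172.0/22 (10.197.172.0 - 10.197.175.255) does not contain 10.197.46.255
  10.69.0.0/18 (10.69.0.0 - 10.69.63.255) does not contain 10.197.46.255
Longest matching prefix is /17 -> next hop R23.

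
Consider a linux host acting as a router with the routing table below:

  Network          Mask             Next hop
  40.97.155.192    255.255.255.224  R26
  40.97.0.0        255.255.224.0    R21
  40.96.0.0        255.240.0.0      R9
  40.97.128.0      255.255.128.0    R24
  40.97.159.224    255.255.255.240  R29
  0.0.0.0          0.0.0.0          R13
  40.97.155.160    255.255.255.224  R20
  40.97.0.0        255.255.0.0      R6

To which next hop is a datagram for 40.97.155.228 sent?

R24

Routes whose prefix contains 40.97.155.228:
  0.0.0.0/0 (default, matches everything) -> R13
  40.96.0.0/12 (40.96.0.0 - 40.111.255.255) -> R9
  40.97.0.0/16 (40.97.0.0 - 40.97.255.255) -> R6
  40.97.128.0/17 (40.97.128.0 - 40.97.255.255) -> R24
More-specific entries that do NOT match:
  40.97.159.224/28 (40.97.159.224 - 40.97.159.239) does not contain 40.97.155.228
  40.97.155.192/27 (40.97.155.192 - 40.97.155.223) does not contain 40.97.155.228
  40.97.155.160/27 (40.97.155.160 - 40.97.155.191) does not contain 40.97.155.228
  40.97.0.0/19 (40.97.0.0 - 40.97.31.255) does not contain 40.97.155.228
Longest matching prefix is /17 -> next hop R24.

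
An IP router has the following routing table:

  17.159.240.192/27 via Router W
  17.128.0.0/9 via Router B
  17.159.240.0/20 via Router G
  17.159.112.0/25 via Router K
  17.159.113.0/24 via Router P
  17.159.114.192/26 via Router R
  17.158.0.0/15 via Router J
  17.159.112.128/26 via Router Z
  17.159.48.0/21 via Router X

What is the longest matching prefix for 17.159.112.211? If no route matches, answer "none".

Entries matching 17.159.112.211:
  17.128.0.0/9 (17.128.0.0 - 17.255.255.255)
  17.158.0.0/15 (17.158.0.0 - 17.159.255.255)
Most specific is 17.158.0.0/15.

17.158.0.0/15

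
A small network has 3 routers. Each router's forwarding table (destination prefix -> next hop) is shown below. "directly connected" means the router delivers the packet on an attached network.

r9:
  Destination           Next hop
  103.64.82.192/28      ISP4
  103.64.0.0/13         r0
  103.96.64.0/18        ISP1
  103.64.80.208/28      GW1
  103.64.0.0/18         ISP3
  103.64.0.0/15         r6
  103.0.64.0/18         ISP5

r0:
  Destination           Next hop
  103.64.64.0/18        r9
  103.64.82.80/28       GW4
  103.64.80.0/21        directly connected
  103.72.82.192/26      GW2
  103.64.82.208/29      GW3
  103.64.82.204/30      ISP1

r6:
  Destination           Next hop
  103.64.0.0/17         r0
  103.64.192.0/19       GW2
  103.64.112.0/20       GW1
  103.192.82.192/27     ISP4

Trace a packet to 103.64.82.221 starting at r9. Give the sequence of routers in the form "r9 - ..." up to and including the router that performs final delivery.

At r9: longest match for 103.64.82.221 is 103.64.0.0/15 -> r6
At r6: longest match for 103.64.82.221 is 103.64.0.0/17 -> r0
At r0: longest match for 103.64.82.221 is 103.64.80.0/21 -> directly connected

r9 - r6 - r0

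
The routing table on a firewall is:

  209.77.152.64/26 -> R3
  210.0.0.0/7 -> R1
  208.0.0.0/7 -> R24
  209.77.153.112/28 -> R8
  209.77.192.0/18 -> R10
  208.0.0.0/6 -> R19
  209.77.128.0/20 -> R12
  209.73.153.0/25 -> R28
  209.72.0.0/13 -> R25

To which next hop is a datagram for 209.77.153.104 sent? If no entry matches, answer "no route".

Routes whose prefix contains 209.77.153.104:
  208.0.0.0/6 (208.0.0.0 - 211.255.255.255) -> R19
  208.0.0.0/7 (208.0.0.0 - 209.255.255.255) -> R24
  209.72.0.0/13 (209.72.0.0 - 209.79.255.255) -> R25
More-specific entries that do NOT match:
  209.77.153.112/28 (209.77.153.112 - 209.77.153.127) does not contain 209.77.153.104
  209.77.152.64/26 (209.77.152.64 - 209.77.152.127) does not contain 209.77.153.104
  209.73.153.0/25 (209.73.153.0 - 209.73.153.127) does not contain 209.77.153.104
  209.77.128.0/20 (209.77.128.0 - 209.77.143.255) does not contain 209.77.153.104
  209.77.192.0/18 (209.77.192.0 - 209.77.255.255) does not contain 209.77.153.104
Longest matching prefix is /13 -> next hop R25.

R25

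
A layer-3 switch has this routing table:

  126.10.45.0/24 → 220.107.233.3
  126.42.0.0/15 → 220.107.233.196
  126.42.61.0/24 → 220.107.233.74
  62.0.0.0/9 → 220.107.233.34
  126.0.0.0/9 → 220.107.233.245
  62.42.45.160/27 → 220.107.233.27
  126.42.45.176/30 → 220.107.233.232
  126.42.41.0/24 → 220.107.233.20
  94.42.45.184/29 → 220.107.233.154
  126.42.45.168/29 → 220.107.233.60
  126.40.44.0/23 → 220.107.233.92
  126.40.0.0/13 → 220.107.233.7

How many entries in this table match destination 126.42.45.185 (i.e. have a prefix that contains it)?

3

Prefixes containing 126.42.45.185:
  126.0.0.0/9 (126.0.0.0 - 126.127.255.255)
  126.40.0.0/13 (126.40.0.0 - 126.47.255.255)
  126.42.0.0/15 (126.42.0.0 - 126.43.255.255)
Total matching entries: 3.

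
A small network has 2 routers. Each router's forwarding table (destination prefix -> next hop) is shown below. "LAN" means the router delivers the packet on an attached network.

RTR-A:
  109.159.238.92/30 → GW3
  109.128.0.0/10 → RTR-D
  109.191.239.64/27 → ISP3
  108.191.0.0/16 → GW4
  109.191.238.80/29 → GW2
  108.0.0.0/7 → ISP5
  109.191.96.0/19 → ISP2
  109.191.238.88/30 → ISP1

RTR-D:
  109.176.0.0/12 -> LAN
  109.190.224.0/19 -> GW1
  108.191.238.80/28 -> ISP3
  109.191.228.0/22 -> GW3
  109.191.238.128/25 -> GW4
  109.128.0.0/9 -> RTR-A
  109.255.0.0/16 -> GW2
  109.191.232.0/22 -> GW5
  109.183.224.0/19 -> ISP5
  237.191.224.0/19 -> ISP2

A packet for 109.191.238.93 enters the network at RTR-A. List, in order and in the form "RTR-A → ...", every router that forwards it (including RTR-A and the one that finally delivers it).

RTR-A → RTR-D

At RTR-A: longest match for 109.191.238.93 is 109.128.0.0/10 -> RTR-D
At RTR-D: longest match for 109.191.238.93 is 109.176.0.0/12 -> LAN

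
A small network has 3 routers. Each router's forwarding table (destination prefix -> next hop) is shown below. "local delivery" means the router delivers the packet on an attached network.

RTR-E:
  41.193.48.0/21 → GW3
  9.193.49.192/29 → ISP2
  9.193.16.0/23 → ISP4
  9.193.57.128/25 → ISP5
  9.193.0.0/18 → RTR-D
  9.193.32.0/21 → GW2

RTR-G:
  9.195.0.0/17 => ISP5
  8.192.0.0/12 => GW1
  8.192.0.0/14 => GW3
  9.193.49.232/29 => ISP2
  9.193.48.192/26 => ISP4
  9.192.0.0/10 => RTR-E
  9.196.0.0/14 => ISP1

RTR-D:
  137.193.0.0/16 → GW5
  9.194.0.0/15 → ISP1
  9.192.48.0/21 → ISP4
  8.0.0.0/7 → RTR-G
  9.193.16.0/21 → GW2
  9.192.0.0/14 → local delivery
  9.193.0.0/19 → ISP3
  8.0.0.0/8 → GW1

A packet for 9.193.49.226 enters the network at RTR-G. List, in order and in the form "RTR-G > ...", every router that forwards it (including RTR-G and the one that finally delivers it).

RTR-G > RTR-E > RTR-D

At RTR-G: longest match for 9.193.49.226 is 9.192.0.0/10 -> RTR-E
At RTR-E: longest match for 9.193.49.226 is 9.193.0.0/18 -> RTR-D
At RTR-D: longest match for 9.193.49.226 is 9.192.0.0/14 -> local delivery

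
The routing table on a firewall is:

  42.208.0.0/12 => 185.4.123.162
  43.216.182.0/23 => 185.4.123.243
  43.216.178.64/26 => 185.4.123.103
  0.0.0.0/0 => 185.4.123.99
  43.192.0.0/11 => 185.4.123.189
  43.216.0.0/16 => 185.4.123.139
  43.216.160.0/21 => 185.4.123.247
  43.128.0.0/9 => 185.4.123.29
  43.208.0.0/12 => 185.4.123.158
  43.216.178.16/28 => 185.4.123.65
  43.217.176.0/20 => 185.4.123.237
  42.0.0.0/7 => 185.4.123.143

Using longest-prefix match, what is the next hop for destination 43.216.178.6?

Routes whose prefix contains 43.216.178.6:
  0.0.0.0/0 (default, matches everything) -> 185.4.123.99
  42.0.0.0/7 (42.0.0.0 - 43.255.255.255) -> 185.4.123.143
  43.128.0.0/9 (43.128.0.0 - 43.255.255.255) -> 185.4.123.29
  43.192.0.0/11 (43.192.0.0 - 43.223.255.255) -> 185.4.123.189
  43.208.0.0/12 (43.208.0.0 - 43.223.255.255) -> 185.4.123.158
  43.216.0.0/16 (43.216.0.0 - 43.216.255.255) -> 185.4.123.139
More-specific entries that do NOT match:
  43.216.178.16/28 (43.216.178.16 - 43.216.178.31) does not contain 43.216.178.6
  43.216.178.64/26 (43.216.178.64 - 43.216.178.127) does not contain 43.216.178.6
  43.216.182.0/23 (43.216.182.0 - 43.216.183.255) does not contain 43.216.178.6
  43.216.160.0/21 (43.216.160.0 - 43.216.167.255) does not contain 43.216.178.6
  43.217.176.0/20 (43.217.176.0 - 43.217.191.255) does not contain 43.216.178.6
Longest matching prefix is /16 -> next hop 185.4.123.139.

185.4.123.139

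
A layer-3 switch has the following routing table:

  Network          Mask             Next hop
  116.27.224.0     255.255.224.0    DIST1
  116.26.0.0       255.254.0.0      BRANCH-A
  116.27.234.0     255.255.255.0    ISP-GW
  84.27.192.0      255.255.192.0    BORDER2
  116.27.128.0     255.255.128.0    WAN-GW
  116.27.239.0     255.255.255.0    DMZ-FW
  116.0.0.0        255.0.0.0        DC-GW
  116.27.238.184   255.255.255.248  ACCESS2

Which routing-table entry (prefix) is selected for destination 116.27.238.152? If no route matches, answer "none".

116.27.224.0/19

Entries matching 116.27.238.152:
  116.0.0.0/8 (116.0.0.0 - 116.255.255.255)
  116.26.0.0/15 (116.26.0.0 - 116.27.255.255)
  116.27.128.0/17 (116.27.128.0 - 116.27.255.255)
  116.27.224.0/19 (116.27.224.0 - 116.27.255.255)
Most specific is 116.27.224.0/19.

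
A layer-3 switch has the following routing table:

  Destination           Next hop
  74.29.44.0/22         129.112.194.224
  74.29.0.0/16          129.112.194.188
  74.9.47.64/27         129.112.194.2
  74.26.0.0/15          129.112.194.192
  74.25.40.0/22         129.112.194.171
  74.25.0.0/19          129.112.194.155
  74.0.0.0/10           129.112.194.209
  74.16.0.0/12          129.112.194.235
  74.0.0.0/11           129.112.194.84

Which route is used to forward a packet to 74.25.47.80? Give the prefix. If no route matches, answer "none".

Entries matching 74.25.47.80:
  74.0.0.0/10 (74.0.0.0 - 74.63.255.255)
  74.0.0.0/11 (74.0.0.0 - 74.31.255.255)
  74.16.0.0/12 (74.16.0.0 - 74.31.255.255)
Most specific is 74.16.0.0/12.

74.16.0.0/12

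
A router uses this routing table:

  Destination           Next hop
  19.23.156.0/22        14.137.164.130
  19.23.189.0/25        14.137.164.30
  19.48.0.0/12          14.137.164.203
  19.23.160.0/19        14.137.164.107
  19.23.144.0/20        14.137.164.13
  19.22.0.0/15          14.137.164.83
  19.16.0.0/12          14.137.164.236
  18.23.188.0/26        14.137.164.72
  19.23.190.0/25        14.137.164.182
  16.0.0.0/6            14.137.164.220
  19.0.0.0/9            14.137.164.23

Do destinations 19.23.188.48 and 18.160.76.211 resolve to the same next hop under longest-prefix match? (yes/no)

no

19.23.188.48: longest match 19.23.160.0/19 -> 14.137.164.107
18.160.76.211: longest match 16.0.0.0/6 -> 14.137.164.220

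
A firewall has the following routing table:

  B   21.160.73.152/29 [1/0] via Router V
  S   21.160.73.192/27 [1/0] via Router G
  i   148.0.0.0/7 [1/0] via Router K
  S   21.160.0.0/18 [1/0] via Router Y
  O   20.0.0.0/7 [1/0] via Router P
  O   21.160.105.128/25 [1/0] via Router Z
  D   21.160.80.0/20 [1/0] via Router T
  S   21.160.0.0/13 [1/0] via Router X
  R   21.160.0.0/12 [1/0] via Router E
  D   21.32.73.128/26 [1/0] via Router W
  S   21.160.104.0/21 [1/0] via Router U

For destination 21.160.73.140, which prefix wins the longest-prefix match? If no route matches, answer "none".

Entries matching 21.160.73.140:
  20.0.0.0/7 (20.0.0.0 - 21.255.255.255)
  21.160.0.0/12 (21.160.0.0 - 21.175.255.255)
  21.160.0.0/13 (21.160.0.0 - 21.167.255.255)
Most specific is 21.160.0.0/13.

21.160.0.0/13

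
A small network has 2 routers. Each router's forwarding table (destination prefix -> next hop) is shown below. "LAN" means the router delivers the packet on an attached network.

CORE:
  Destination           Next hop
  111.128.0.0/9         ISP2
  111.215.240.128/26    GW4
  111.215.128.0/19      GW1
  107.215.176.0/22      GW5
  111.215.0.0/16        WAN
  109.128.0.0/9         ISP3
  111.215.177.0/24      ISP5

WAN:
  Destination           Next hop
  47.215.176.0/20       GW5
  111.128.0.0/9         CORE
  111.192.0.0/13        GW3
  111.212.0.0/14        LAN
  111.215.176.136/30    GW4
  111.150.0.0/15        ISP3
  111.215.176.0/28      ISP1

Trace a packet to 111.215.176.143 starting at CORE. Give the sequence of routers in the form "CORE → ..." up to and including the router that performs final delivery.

CORE → WAN

At CORE: longest match for 111.215.176.143 is 111.215.0.0/16 -> WAN
At WAN: longest match for 111.215.176.143 is 111.212.0.0/14 -> LAN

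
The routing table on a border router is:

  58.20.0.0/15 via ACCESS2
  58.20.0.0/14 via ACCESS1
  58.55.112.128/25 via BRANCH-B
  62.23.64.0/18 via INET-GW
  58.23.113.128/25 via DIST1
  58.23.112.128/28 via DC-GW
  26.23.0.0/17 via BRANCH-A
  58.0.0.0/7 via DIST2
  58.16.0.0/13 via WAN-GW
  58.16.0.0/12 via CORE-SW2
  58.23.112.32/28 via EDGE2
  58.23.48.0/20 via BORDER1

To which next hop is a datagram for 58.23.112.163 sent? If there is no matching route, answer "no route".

Routes whose prefix contains 58.23.112.163:
  58.0.0.0/7 (58.0.0.0 - 59.255.255.255) -> DIST2
  58.16.0.0/12 (58.16.0.0 - 58.31.255.255) -> CORE-SW2
  58.16.0.0/13 (58.16.0.0 - 58.23.255.255) -> WAN-GW
  58.20.0.0/14 (58.20.0.0 - 58.23.255.255) -> ACCESS1
More-specific entries that do NOT match:
  58.23.112.128/28 (58.23.112.128 - 58.23.112.143) does not contain 58.23.112.163
  58.23.112.32/28 (58.23.112.32 - 58.23.112.47) does not contain 58.23.112.163
  58.55.112.128/25 (58.55.112.128 - 58.55.112.255) does not contain 58.23.112.163
  58.23.113.128/25 (58.23.113.128 - 58.23.113.255) does not contain 58.23.112.163
  58.23.48.0/20 (58.23.48.0 - 58.23.63.255) does not contain 58.23.112.163
  62.23.64.0/18 (62.23.64.0 - 62.23.127.255) does not contain 58.23.112.163
  26.23.0.0/17 (26.23.0.0 - 26.23.127.255) does not contain 58.23.112.163
  58.20.0.0/15 (58.20.0.0 - 58.21.255.255) does not contain 58.23.112.163
Longest matching prefix is /14 -> next hop ACCESS1.

ACCESS1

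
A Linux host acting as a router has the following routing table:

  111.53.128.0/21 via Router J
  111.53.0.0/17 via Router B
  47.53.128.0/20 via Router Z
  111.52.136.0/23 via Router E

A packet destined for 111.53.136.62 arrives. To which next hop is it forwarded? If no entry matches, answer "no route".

no route

No entry's prefix contains 111.53.136.62; there is no default route.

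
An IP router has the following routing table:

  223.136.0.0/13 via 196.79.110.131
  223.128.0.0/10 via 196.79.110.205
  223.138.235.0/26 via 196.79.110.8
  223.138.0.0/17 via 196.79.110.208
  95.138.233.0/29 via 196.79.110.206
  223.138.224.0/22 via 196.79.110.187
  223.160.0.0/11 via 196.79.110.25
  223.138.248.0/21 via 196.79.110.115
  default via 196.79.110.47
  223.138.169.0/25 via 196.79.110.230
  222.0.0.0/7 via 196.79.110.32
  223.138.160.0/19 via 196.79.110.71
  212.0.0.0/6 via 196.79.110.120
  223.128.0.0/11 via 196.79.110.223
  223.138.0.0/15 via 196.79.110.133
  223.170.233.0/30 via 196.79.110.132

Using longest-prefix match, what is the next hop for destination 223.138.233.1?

Routes whose prefix contains 223.138.233.1:
  0.0.0.0/0 (default, matches everything) -> 196.79.110.47
  222.0.0.0/7 (222.0.0.0 - 223.255.255.255) -> 196.79.110.32
  223.128.0.0/10 (223.128.0.0 - 223.191.255.255) -> 196.79.110.205
  223.128.0.0/11 (223.128.0.0 - 223.159.255.255) -> 196.79.110.223
  223.136.0.0/13 (223.136.0.0 - 223.143.255.255) -> 196.79.110.131
  223.138.0.0/15 (223.138.0.0 - 223.139.255.255) -> 196.79.110.133
More-specific entries that do NOT match:
  223.170.233.0/30 (223.170.233.0 - 223.170.233.3) does not contain 223.138.233.1
  95.138.233.0/29 (95.138.233.0 - 95.138.233.7) does not contain 223.138.233.1
  223.138.235.0/26 (223.138.235.0 - 223.138.235.63) does not contain 223.138.233.1
  223.138.169.0/25 (223.138.169.0 - 223.138.169.127) does not contain 223.138.233.1
  223.138.224.0/22 (223.138.224.0 - 223.138.227.255) does not contain 223.138.233.1
  223.138.248.0/21 (223.138.248.0 - 223.138.255.255) does not contain 223.138.233.1
  223.138.160.0/19 (223.138.160.0 - 223.138.191.255) does not contain 223.138.233.1
  223.138.0.0/17 (223.138.0.0 - 223.138.127.255) does not contain 223.138.233.1
Longest matching prefix is /15 -> next hop 196.79.110.133.

196.79.110.133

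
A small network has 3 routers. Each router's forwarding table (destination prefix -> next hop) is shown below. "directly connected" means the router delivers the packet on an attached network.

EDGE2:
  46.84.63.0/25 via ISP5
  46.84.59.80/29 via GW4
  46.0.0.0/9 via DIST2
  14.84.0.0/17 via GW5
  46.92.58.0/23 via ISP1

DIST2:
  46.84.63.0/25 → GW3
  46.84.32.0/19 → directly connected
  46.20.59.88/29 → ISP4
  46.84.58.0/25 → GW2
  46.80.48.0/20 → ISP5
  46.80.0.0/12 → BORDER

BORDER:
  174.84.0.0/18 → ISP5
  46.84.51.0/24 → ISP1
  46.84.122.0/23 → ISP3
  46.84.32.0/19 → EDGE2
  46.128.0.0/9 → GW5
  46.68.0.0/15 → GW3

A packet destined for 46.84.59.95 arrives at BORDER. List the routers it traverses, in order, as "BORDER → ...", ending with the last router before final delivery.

BORDER → EDGE2 → DIST2

At BORDER: longest match for 46.84.59.95 is 46.84.32.0/19 -> EDGE2
At EDGE2: longest match for 46.84.59.95 is 46.0.0.0/9 -> DIST2
At DIST2: longest match for 46.84.59.95 is 46.84.32.0/19 -> directly connected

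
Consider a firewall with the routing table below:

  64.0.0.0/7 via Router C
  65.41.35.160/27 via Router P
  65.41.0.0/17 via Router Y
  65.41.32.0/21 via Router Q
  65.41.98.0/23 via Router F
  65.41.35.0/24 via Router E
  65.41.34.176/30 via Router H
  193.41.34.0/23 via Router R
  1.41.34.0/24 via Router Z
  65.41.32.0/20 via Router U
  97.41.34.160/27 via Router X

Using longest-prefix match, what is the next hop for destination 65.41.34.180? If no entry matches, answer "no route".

Routes whose prefix contains 65.41.34.180:
  64.0.0.0/7 (64.0.0.0 - 65.255.255.255) -> Router C
  65.41.0.0/17 (65.41.0.0 - 65.41.127.255) -> Router Y
  65.41.32.0/20 (65.41.32.0 - 65.41.47.255) -> Router U
  65.41.32.0/21 (65.41.32.0 - 65.41.39.255) -> Router Q
More-specific entries that do NOT match:
  65.41.34.176/30 (65.41.34.176 - 65.41.34.179) does not contain 65.41.34.180
  65.41.35.160/27 (65.41.35.160 - 65.41.35.191) does not contain 65.41.34.180
  97.41.34.160/27 (97.41.34.160 - 97.41.34.191) does not contain 65.41.34.180
  65.41.35.0/24 (65.41.35.0 - 65.41.35.255) does not contain 65.41.34.180
  1.41.34.0/24 (1.41.34.0 - 1.41.34.255) does not contain 65.41.34.180
  65.41.98.0/23 (65.41.98.0 - 65.41.99.255) does not contain 65.41.34.180
  193.41.34.0/23 (193.41.34.0 - 193.41.35.255) does not contain 65.41.34.180
Longest matching prefix is /21 -> next hop Router Q.

Router Q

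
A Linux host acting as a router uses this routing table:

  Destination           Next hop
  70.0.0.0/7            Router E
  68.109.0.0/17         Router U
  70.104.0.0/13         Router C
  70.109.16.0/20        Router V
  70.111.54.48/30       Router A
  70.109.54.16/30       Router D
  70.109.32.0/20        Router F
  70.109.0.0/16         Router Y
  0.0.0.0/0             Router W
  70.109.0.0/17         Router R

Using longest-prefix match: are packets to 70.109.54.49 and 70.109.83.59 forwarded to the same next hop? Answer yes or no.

yes

70.109.54.49: longest match 70.109.0.0/17 -> Router R
70.109.83.59: longest match 70.109.0.0/17 -> Router R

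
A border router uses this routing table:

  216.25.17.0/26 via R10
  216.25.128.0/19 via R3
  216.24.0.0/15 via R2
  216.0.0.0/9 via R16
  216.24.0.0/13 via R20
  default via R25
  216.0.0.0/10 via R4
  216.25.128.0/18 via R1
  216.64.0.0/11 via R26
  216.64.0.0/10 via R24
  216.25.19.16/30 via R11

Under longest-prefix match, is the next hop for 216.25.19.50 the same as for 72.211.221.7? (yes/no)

216.25.19.50: longest match 216.24.0.0/15 -> R2
72.211.221.7: longest match 0.0.0.0/0 -> R25

no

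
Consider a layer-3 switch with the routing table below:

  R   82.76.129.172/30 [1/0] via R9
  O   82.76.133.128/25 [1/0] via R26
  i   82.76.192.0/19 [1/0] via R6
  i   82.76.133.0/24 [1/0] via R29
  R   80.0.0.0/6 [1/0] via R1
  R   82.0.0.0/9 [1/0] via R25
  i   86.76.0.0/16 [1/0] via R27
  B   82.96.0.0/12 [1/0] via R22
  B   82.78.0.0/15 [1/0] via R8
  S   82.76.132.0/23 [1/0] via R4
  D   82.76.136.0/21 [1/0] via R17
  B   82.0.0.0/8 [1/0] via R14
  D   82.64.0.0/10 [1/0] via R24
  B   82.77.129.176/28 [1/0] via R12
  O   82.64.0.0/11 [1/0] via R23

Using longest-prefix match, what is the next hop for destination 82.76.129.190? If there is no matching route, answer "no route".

R23

Routes whose prefix contains 82.76.129.190:
  80.0.0.0/6 (80.0.0.0 - 83.255.255.255) -> R1
  82.0.0.0/8 (82.0.0.0 - 82.255.255.255) -> R14
  82.0.0.0/9 (82.0.0.0 - 82.127.255.255) -> R25
  82.64.0.0/10 (82.64.0.0 - 82.127.255.255) -> R24
  82.64.0.0/11 (82.64.0.0 - 82.95.255.255) -> R23
More-specific entries that do NOT match:
  82.76.129.172/30 (82.76.129.172 - 82.76.129.175) does not contain 82.76.129.190
  82.77.129.176/28 (82.77.129.176 - 82.77.129.191) does not contain 82.76.129.190
  82.76.133.128/25 (82.76.133.128 - 82.76.133.255) does not contain 82.76.129.190
  82.76.133.0/24 (82.76.133.0 - 82.76.133.255) does not contain 82.76.129.190
  82.76.132.0/23 (82.76.132.0 - 82.76.133.255) does not contain 82.76.129.190
  82.76.136.0/21 (82.76.136.0 - 82.76.143.255) does not contain 82.76.129.190
  82.76.192.0/19 (82.76.192.0 - 82.76.223.255) does not contain 82.76.129.190
  86.76.0.0/16 (86.76.0.0 - 86.76.255.255) does not contain 82.76.129.190
  82.78.0.0/15 (82.78.0.0 - 82.79.255.255) does not contain 82.76.129.190
  82.96.0.0/12 (82.96.0.0 - 82.111.255.255) does not contain 82.76.129.190
Longest matching prefix is /11 -> next hop R23.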